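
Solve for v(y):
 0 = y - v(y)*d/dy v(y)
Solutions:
 v(y) = -sqrt(C1 + y^2)
 v(y) = sqrt(C1 + y^2)


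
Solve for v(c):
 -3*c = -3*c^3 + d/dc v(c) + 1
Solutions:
 v(c) = C1 + 3*c^4/4 - 3*c^2/2 - c


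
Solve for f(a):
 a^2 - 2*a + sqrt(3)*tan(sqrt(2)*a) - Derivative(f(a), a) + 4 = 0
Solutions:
 f(a) = C1 + a^3/3 - a^2 + 4*a - sqrt(6)*log(cos(sqrt(2)*a))/2


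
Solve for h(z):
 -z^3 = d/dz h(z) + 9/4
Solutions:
 h(z) = C1 - z^4/4 - 9*z/4


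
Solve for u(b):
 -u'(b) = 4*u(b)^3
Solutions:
 u(b) = -sqrt(2)*sqrt(-1/(C1 - 4*b))/2
 u(b) = sqrt(2)*sqrt(-1/(C1 - 4*b))/2


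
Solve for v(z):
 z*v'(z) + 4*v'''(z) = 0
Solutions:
 v(z) = C1 + Integral(C2*airyai(-2^(1/3)*z/2) + C3*airybi(-2^(1/3)*z/2), z)


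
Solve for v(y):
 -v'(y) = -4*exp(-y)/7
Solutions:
 v(y) = C1 - 4*exp(-y)/7


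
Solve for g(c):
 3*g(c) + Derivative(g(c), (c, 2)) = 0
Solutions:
 g(c) = C1*sin(sqrt(3)*c) + C2*cos(sqrt(3)*c)


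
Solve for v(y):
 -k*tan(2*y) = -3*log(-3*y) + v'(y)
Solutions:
 v(y) = C1 + k*log(cos(2*y))/2 + 3*y*log(-y) - 3*y + 3*y*log(3)


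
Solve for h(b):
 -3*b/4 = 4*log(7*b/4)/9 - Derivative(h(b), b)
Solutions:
 h(b) = C1 + 3*b^2/8 + 4*b*log(b)/9 - 8*b*log(2)/9 - 4*b/9 + 4*b*log(7)/9


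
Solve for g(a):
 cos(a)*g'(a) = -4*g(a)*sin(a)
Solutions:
 g(a) = C1*cos(a)^4


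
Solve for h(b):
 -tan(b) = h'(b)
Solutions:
 h(b) = C1 + log(cos(b))


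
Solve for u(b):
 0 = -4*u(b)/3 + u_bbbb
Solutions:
 u(b) = C1*exp(-sqrt(2)*3^(3/4)*b/3) + C2*exp(sqrt(2)*3^(3/4)*b/3) + C3*sin(sqrt(2)*3^(3/4)*b/3) + C4*cos(sqrt(2)*3^(3/4)*b/3)


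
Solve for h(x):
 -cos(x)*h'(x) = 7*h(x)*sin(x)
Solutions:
 h(x) = C1*cos(x)^7


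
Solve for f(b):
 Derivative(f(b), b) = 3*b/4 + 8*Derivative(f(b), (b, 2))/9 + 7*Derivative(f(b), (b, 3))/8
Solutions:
 f(b) = C1 + C2*exp(2*b*(-16 + sqrt(1390))/63) + C3*exp(-2*b*(16 + sqrt(1390))/63) + 3*b^2/8 + 2*b/3


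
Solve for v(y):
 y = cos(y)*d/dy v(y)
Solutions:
 v(y) = C1 + Integral(y/cos(y), y)


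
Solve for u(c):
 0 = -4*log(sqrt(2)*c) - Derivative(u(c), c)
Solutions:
 u(c) = C1 - 4*c*log(c) - c*log(4) + 4*c


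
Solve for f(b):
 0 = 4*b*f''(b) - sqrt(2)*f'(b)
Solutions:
 f(b) = C1 + C2*b^(sqrt(2)/4 + 1)


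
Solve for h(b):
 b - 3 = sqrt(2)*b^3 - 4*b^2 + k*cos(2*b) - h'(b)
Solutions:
 h(b) = C1 + sqrt(2)*b^4/4 - 4*b^3/3 - b^2/2 + 3*b + k*sin(2*b)/2


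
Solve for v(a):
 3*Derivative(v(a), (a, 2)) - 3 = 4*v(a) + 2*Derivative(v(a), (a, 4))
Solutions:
 v(a) = (C1*sin(2^(1/4)*a*sin(atan(sqrt(23)/3)/2)) + C2*cos(2^(1/4)*a*sin(atan(sqrt(23)/3)/2)))*exp(-2^(1/4)*a*cos(atan(sqrt(23)/3)/2)) + (C3*sin(2^(1/4)*a*sin(atan(sqrt(23)/3)/2)) + C4*cos(2^(1/4)*a*sin(atan(sqrt(23)/3)/2)))*exp(2^(1/4)*a*cos(atan(sqrt(23)/3)/2)) - 3/4


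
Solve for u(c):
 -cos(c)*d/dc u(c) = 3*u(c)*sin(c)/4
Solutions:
 u(c) = C1*cos(c)^(3/4)


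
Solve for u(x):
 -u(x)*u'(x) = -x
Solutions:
 u(x) = -sqrt(C1 + x^2)
 u(x) = sqrt(C1 + x^2)


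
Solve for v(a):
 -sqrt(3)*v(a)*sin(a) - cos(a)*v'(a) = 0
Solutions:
 v(a) = C1*cos(a)^(sqrt(3))


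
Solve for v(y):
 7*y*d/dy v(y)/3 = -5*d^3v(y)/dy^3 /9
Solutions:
 v(y) = C1 + Integral(C2*airyai(-21^(1/3)*5^(2/3)*y/5) + C3*airybi(-21^(1/3)*5^(2/3)*y/5), y)


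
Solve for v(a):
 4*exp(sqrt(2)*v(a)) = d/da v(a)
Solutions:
 v(a) = sqrt(2)*(2*log(-1/(C1 + 4*a)) - log(2))/4


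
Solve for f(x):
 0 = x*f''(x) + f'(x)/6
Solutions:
 f(x) = C1 + C2*x^(5/6)


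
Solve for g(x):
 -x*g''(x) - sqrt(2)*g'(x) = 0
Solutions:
 g(x) = C1 + C2*x^(1 - sqrt(2))


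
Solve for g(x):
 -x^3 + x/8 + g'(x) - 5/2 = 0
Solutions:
 g(x) = C1 + x^4/4 - x^2/16 + 5*x/2


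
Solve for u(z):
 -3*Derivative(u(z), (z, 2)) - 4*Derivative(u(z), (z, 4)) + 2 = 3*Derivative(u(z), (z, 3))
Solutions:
 u(z) = C1 + C2*z + z^2/3 + (C3*sin(sqrt(39)*z/8) + C4*cos(sqrt(39)*z/8))*exp(-3*z/8)


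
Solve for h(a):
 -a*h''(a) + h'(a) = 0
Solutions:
 h(a) = C1 + C2*a^2


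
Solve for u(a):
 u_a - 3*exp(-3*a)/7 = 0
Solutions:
 u(a) = C1 - exp(-3*a)/7


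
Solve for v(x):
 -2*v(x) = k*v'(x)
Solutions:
 v(x) = C1*exp(-2*x/k)


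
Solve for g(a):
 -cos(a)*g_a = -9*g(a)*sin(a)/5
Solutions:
 g(a) = C1/cos(a)^(9/5)


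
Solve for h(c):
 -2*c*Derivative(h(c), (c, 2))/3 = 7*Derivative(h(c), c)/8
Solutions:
 h(c) = C1 + C2/c^(5/16)


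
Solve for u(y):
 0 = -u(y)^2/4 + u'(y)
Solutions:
 u(y) = -4/(C1 + y)


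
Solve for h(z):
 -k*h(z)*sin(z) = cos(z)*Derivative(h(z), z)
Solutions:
 h(z) = C1*exp(k*log(cos(z)))


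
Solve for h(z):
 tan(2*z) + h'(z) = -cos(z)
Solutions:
 h(z) = C1 + log(cos(2*z))/2 - sin(z)


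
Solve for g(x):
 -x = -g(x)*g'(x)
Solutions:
 g(x) = -sqrt(C1 + x^2)
 g(x) = sqrt(C1 + x^2)


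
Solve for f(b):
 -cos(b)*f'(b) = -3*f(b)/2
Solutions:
 f(b) = C1*(sin(b) + 1)^(3/4)/(sin(b) - 1)^(3/4)


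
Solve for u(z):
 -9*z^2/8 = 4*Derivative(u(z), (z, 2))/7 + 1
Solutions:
 u(z) = C1 + C2*z - 21*z^4/128 - 7*z^2/8


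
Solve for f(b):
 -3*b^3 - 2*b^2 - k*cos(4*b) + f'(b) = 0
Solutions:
 f(b) = C1 + 3*b^4/4 + 2*b^3/3 + k*sin(4*b)/4


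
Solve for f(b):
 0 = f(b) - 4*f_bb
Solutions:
 f(b) = C1*exp(-b/2) + C2*exp(b/2)


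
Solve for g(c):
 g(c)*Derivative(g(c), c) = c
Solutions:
 g(c) = -sqrt(C1 + c^2)
 g(c) = sqrt(C1 + c^2)


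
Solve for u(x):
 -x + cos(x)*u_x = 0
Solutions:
 u(x) = C1 + Integral(x/cos(x), x)


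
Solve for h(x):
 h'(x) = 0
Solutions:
 h(x) = C1


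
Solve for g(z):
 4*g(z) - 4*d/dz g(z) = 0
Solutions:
 g(z) = C1*exp(z)


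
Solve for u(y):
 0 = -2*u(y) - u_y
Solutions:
 u(y) = C1*exp(-2*y)


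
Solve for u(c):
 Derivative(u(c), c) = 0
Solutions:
 u(c) = C1


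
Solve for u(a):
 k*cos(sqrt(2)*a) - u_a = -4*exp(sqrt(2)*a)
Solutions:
 u(a) = C1 + sqrt(2)*k*sin(sqrt(2)*a)/2 + 2*sqrt(2)*exp(sqrt(2)*a)


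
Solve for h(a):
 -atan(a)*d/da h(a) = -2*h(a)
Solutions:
 h(a) = C1*exp(2*Integral(1/atan(a), a))


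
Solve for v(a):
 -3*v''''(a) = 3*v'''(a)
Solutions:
 v(a) = C1 + C2*a + C3*a^2 + C4*exp(-a)


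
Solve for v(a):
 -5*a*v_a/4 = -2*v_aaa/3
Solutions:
 v(a) = C1 + Integral(C2*airyai(15^(1/3)*a/2) + C3*airybi(15^(1/3)*a/2), a)


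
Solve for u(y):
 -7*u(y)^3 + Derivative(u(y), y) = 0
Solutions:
 u(y) = -sqrt(2)*sqrt(-1/(C1 + 7*y))/2
 u(y) = sqrt(2)*sqrt(-1/(C1 + 7*y))/2


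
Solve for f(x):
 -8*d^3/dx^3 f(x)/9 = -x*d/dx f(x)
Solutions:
 f(x) = C1 + Integral(C2*airyai(3^(2/3)*x/2) + C3*airybi(3^(2/3)*x/2), x)


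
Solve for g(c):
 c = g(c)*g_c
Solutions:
 g(c) = -sqrt(C1 + c^2)
 g(c) = sqrt(C1 + c^2)


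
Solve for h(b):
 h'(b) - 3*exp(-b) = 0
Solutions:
 h(b) = C1 - 3*exp(-b)


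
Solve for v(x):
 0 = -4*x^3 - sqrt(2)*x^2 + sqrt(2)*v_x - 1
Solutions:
 v(x) = C1 + sqrt(2)*x^4/2 + x^3/3 + sqrt(2)*x/2


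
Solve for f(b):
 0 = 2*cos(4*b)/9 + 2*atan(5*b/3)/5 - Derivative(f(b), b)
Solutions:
 f(b) = C1 + 2*b*atan(5*b/3)/5 - 3*log(25*b^2 + 9)/25 + sin(4*b)/18


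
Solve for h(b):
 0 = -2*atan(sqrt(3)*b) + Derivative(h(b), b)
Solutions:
 h(b) = C1 + 2*b*atan(sqrt(3)*b) - sqrt(3)*log(3*b^2 + 1)/3


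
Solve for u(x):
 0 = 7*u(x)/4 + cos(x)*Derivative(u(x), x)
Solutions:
 u(x) = C1*(sin(x) - 1)^(7/8)/(sin(x) + 1)^(7/8)


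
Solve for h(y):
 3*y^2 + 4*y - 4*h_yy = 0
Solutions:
 h(y) = C1 + C2*y + y^4/16 + y^3/6


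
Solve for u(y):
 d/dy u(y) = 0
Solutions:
 u(y) = C1


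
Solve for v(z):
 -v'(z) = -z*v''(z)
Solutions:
 v(z) = C1 + C2*z^2


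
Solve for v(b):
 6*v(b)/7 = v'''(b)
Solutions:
 v(b) = C3*exp(6^(1/3)*7^(2/3)*b/7) + (C1*sin(2^(1/3)*3^(5/6)*7^(2/3)*b/14) + C2*cos(2^(1/3)*3^(5/6)*7^(2/3)*b/14))*exp(-6^(1/3)*7^(2/3)*b/14)


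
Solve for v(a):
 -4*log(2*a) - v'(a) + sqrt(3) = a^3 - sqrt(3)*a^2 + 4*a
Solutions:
 v(a) = C1 - a^4/4 + sqrt(3)*a^3/3 - 2*a^2 - 4*a*log(a) - a*log(16) + sqrt(3)*a + 4*a


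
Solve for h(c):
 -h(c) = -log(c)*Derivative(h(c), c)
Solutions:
 h(c) = C1*exp(li(c))


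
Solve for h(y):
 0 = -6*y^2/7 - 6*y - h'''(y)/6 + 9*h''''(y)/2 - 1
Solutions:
 h(y) = C1 + C2*y + C3*y^2 + C4*exp(y/27) - 3*y^5/35 - 183*y^4/14 - 9889*y^3/7


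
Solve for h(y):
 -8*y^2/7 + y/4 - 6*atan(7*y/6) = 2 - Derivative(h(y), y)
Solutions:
 h(y) = C1 + 8*y^3/21 - y^2/8 + 6*y*atan(7*y/6) + 2*y - 18*log(49*y^2 + 36)/7


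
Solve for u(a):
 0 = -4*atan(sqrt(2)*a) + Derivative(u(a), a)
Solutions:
 u(a) = C1 + 4*a*atan(sqrt(2)*a) - sqrt(2)*log(2*a^2 + 1)


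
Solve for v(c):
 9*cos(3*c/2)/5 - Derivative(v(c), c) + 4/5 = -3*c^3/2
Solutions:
 v(c) = C1 + 3*c^4/8 + 4*c/5 + 6*sin(3*c/2)/5


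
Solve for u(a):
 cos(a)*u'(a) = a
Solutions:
 u(a) = C1 + Integral(a/cos(a), a)


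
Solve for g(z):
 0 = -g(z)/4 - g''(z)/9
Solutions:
 g(z) = C1*sin(3*z/2) + C2*cos(3*z/2)


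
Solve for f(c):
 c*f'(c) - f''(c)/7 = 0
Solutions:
 f(c) = C1 + C2*erfi(sqrt(14)*c/2)


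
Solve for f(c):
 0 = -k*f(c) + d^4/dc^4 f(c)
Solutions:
 f(c) = C1*exp(-c*k^(1/4)) + C2*exp(c*k^(1/4)) + C3*exp(-I*c*k^(1/4)) + C4*exp(I*c*k^(1/4))


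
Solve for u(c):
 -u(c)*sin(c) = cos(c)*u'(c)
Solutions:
 u(c) = C1*cos(c)


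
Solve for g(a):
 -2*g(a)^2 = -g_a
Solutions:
 g(a) = -1/(C1 + 2*a)


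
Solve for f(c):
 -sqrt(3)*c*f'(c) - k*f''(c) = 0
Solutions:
 f(c) = C1 + C2*sqrt(k)*erf(sqrt(2)*3^(1/4)*c*sqrt(1/k)/2)


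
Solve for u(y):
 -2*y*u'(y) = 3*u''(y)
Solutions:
 u(y) = C1 + C2*erf(sqrt(3)*y/3)


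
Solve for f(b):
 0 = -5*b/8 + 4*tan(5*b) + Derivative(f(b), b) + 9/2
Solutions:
 f(b) = C1 + 5*b^2/16 - 9*b/2 + 4*log(cos(5*b))/5


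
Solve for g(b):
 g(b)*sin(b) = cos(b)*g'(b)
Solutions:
 g(b) = C1/cos(b)


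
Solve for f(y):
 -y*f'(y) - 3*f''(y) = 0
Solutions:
 f(y) = C1 + C2*erf(sqrt(6)*y/6)


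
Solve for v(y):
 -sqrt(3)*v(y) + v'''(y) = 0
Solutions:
 v(y) = C3*exp(3^(1/6)*y) + (C1*sin(3^(2/3)*y/2) + C2*cos(3^(2/3)*y/2))*exp(-3^(1/6)*y/2)


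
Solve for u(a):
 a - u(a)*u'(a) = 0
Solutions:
 u(a) = -sqrt(C1 + a^2)
 u(a) = sqrt(C1 + a^2)


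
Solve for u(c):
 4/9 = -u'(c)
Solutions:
 u(c) = C1 - 4*c/9


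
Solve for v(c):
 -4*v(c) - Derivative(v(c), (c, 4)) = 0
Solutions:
 v(c) = (C1*sin(c) + C2*cos(c))*exp(-c) + (C3*sin(c) + C4*cos(c))*exp(c)


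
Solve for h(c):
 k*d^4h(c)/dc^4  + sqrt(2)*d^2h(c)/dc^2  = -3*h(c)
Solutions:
 h(c) = C1*exp(-2^(3/4)*c*sqrt((-sqrt(1 - 6*k) - 1)/k)/2) + C2*exp(2^(3/4)*c*sqrt((-sqrt(1 - 6*k) - 1)/k)/2) + C3*exp(-2^(3/4)*c*sqrt((sqrt(1 - 6*k) - 1)/k)/2) + C4*exp(2^(3/4)*c*sqrt((sqrt(1 - 6*k) - 1)/k)/2)


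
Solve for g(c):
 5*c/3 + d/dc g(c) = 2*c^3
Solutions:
 g(c) = C1 + c^4/2 - 5*c^2/6


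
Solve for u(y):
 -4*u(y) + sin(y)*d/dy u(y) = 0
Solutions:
 u(y) = C1*(cos(y)^2 - 2*cos(y) + 1)/(cos(y)^2 + 2*cos(y) + 1)


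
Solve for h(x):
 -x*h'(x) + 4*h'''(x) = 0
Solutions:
 h(x) = C1 + Integral(C2*airyai(2^(1/3)*x/2) + C3*airybi(2^(1/3)*x/2), x)


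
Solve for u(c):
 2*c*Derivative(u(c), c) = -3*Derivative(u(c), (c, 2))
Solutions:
 u(c) = C1 + C2*erf(sqrt(3)*c/3)


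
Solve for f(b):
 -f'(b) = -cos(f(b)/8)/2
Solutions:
 -b/2 - 4*log(sin(f(b)/8) - 1) + 4*log(sin(f(b)/8) + 1) = C1


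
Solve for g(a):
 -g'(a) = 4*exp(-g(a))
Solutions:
 g(a) = log(C1 - 4*a)


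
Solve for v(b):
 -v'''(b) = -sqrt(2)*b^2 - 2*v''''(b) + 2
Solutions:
 v(b) = C1 + C2*b + C3*b^2 + C4*exp(b/2) + sqrt(2)*b^5/60 + sqrt(2)*b^4/6 + b^3*(-1 + 4*sqrt(2))/3


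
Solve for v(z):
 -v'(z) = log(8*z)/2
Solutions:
 v(z) = C1 - z*log(z)/2 - 3*z*log(2)/2 + z/2


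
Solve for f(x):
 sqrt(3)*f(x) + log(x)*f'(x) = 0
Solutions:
 f(x) = C1*exp(-sqrt(3)*li(x))


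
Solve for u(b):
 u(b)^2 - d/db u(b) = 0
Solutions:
 u(b) = -1/(C1 + b)


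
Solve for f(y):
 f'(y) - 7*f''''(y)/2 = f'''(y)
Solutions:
 f(y) = C1 + C2*exp(-y*(4/(21*sqrt(3921) + 1315)^(1/3) + 4 + (21*sqrt(3921) + 1315)^(1/3))/42)*sin(sqrt(3)*y*(-(21*sqrt(3921) + 1315)^(1/3) + 4/(21*sqrt(3921) + 1315)^(1/3))/42) + C3*exp(-y*(4/(21*sqrt(3921) + 1315)^(1/3) + 4 + (21*sqrt(3921) + 1315)^(1/3))/42)*cos(sqrt(3)*y*(-(21*sqrt(3921) + 1315)^(1/3) + 4/(21*sqrt(3921) + 1315)^(1/3))/42) + C4*exp(y*(-2 + 4/(21*sqrt(3921) + 1315)^(1/3) + (21*sqrt(3921) + 1315)^(1/3))/21)


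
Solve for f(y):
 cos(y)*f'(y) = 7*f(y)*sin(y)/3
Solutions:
 f(y) = C1/cos(y)^(7/3)


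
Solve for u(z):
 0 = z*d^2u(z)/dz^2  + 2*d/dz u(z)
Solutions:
 u(z) = C1 + C2/z


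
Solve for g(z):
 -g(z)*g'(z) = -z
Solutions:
 g(z) = -sqrt(C1 + z^2)
 g(z) = sqrt(C1 + z^2)


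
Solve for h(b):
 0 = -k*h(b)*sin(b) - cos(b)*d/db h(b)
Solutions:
 h(b) = C1*exp(k*log(cos(b)))


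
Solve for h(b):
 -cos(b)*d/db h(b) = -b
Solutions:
 h(b) = C1 + Integral(b/cos(b), b)


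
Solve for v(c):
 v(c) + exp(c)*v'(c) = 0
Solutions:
 v(c) = C1*exp(exp(-c))


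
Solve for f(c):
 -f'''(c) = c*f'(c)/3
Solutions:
 f(c) = C1 + Integral(C2*airyai(-3^(2/3)*c/3) + C3*airybi(-3^(2/3)*c/3), c)


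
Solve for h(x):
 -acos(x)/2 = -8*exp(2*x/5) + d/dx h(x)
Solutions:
 h(x) = C1 - x*acos(x)/2 + sqrt(1 - x^2)/2 + 20*exp(2*x/5)


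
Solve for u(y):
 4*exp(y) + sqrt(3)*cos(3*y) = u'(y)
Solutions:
 u(y) = C1 + 4*exp(y) + sqrt(3)*sin(3*y)/3


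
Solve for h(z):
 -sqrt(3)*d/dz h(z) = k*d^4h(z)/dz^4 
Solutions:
 h(z) = C1 + C2*exp(3^(1/6)*z*(-1/k)^(1/3)) + C3*exp(z*(-1/k)^(1/3)*(-3^(1/6) + 3^(2/3)*I)/2) + C4*exp(-z*(-1/k)^(1/3)*(3^(1/6) + 3^(2/3)*I)/2)


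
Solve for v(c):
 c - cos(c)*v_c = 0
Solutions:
 v(c) = C1 + Integral(c/cos(c), c)


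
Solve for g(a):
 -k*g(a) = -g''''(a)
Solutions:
 g(a) = C1*exp(-a*k^(1/4)) + C2*exp(a*k^(1/4)) + C3*exp(-I*a*k^(1/4)) + C4*exp(I*a*k^(1/4))


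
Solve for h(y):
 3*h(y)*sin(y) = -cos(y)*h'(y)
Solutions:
 h(y) = C1*cos(y)^3


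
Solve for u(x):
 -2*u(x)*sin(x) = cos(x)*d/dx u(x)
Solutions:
 u(x) = C1*cos(x)^2


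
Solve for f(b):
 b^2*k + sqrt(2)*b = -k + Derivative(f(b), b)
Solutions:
 f(b) = C1 + b^3*k/3 + sqrt(2)*b^2/2 + b*k


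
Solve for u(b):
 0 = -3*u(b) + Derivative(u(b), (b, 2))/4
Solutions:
 u(b) = C1*exp(-2*sqrt(3)*b) + C2*exp(2*sqrt(3)*b)


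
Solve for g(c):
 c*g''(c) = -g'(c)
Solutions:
 g(c) = C1 + C2*log(c)


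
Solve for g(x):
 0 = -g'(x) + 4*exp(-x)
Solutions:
 g(x) = C1 - 4*exp(-x)


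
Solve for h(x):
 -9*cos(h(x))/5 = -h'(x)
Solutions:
 -9*x/5 - log(sin(h(x)) - 1)/2 + log(sin(h(x)) + 1)/2 = C1


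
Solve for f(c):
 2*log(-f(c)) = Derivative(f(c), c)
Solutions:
 -li(-f(c)) = C1 + 2*c


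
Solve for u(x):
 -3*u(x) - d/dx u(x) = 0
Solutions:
 u(x) = C1*exp(-3*x)


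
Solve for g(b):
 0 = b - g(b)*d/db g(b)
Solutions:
 g(b) = -sqrt(C1 + b^2)
 g(b) = sqrt(C1 + b^2)


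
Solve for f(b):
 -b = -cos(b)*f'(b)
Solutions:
 f(b) = C1 + Integral(b/cos(b), b)


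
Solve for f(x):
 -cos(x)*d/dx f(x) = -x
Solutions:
 f(x) = C1 + Integral(x/cos(x), x)


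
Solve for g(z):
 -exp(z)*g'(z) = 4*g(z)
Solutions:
 g(z) = C1*exp(4*exp(-z))


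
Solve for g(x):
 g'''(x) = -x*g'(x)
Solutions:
 g(x) = C1 + Integral(C2*airyai(-x) + C3*airybi(-x), x)


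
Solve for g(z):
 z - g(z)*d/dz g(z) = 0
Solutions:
 g(z) = -sqrt(C1 + z^2)
 g(z) = sqrt(C1 + z^2)


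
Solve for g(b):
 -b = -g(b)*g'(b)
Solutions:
 g(b) = -sqrt(C1 + b^2)
 g(b) = sqrt(C1 + b^2)


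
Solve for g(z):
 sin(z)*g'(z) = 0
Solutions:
 g(z) = C1


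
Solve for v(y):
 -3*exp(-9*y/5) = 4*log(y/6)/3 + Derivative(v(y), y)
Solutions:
 v(y) = C1 - 4*y*log(y)/3 + 4*y*(1 + log(6))/3 + 5*exp(-9*y/5)/3


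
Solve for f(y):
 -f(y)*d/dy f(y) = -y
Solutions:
 f(y) = -sqrt(C1 + y^2)
 f(y) = sqrt(C1 + y^2)


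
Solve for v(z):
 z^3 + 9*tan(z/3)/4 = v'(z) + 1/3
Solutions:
 v(z) = C1 + z^4/4 - z/3 - 27*log(cos(z/3))/4


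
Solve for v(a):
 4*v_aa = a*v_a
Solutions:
 v(a) = C1 + C2*erfi(sqrt(2)*a/4)


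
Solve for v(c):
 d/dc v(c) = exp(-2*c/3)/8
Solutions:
 v(c) = C1 - 3*exp(-2*c/3)/16


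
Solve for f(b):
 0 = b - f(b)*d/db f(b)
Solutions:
 f(b) = -sqrt(C1 + b^2)
 f(b) = sqrt(C1 + b^2)


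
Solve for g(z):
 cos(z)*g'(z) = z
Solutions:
 g(z) = C1 + Integral(z/cos(z), z)


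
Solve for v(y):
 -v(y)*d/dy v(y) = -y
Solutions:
 v(y) = -sqrt(C1 + y^2)
 v(y) = sqrt(C1 + y^2)


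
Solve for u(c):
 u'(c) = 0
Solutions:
 u(c) = C1


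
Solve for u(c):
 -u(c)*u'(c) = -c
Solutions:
 u(c) = -sqrt(C1 + c^2)
 u(c) = sqrt(C1 + c^2)


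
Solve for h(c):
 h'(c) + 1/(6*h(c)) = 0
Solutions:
 h(c) = -sqrt(C1 - 3*c)/3
 h(c) = sqrt(C1 - 3*c)/3


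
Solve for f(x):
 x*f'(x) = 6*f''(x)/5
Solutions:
 f(x) = C1 + C2*erfi(sqrt(15)*x/6)


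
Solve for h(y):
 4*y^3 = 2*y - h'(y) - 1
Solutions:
 h(y) = C1 - y^4 + y^2 - y


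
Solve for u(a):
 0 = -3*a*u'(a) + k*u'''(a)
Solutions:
 u(a) = C1 + Integral(C2*airyai(3^(1/3)*a*(1/k)^(1/3)) + C3*airybi(3^(1/3)*a*(1/k)^(1/3)), a)


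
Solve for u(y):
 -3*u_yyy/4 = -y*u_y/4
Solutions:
 u(y) = C1 + Integral(C2*airyai(3^(2/3)*y/3) + C3*airybi(3^(2/3)*y/3), y)


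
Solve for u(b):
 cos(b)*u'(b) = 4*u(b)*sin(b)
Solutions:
 u(b) = C1/cos(b)^4


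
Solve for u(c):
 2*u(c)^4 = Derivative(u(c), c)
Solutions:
 u(c) = (-1/(C1 + 6*c))^(1/3)
 u(c) = (-1/(C1 + 2*c))^(1/3)*(-3^(2/3) - 3*3^(1/6)*I)/6
 u(c) = (-1/(C1 + 2*c))^(1/3)*(-3^(2/3) + 3*3^(1/6)*I)/6


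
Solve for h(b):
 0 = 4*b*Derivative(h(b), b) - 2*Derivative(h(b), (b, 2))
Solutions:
 h(b) = C1 + C2*erfi(b)


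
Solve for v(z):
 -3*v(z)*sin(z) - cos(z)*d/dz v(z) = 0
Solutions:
 v(z) = C1*cos(z)^3


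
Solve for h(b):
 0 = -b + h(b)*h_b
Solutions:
 h(b) = -sqrt(C1 + b^2)
 h(b) = sqrt(C1 + b^2)


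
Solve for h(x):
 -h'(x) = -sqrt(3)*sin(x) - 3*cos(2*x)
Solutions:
 h(x) = C1 + 3*sin(2*x)/2 - sqrt(3)*cos(x)


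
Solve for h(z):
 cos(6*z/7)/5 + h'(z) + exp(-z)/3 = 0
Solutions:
 h(z) = C1 - 7*sin(6*z/7)/30 + exp(-z)/3


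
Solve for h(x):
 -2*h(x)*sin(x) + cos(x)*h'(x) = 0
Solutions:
 h(x) = C1/cos(x)^2


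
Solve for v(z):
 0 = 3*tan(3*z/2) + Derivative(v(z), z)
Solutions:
 v(z) = C1 + 2*log(cos(3*z/2))


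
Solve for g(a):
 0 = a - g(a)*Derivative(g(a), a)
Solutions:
 g(a) = -sqrt(C1 + a^2)
 g(a) = sqrt(C1 + a^2)


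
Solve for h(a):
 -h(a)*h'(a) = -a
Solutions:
 h(a) = -sqrt(C1 + a^2)
 h(a) = sqrt(C1 + a^2)


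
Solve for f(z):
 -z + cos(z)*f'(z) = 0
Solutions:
 f(z) = C1 + Integral(z/cos(z), z)


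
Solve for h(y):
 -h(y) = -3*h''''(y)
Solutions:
 h(y) = C1*exp(-3^(3/4)*y/3) + C2*exp(3^(3/4)*y/3) + C3*sin(3^(3/4)*y/3) + C4*cos(3^(3/4)*y/3)


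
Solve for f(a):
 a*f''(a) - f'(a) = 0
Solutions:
 f(a) = C1 + C2*a^2


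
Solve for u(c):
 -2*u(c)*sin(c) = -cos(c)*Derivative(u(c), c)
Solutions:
 u(c) = C1/cos(c)^2


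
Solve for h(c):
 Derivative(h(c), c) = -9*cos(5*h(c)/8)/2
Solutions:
 9*c/2 - 4*log(sin(5*h(c)/8) - 1)/5 + 4*log(sin(5*h(c)/8) + 1)/5 = C1


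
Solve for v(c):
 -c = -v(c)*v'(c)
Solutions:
 v(c) = -sqrt(C1 + c^2)
 v(c) = sqrt(C1 + c^2)


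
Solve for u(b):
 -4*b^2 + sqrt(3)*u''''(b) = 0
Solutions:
 u(b) = C1 + C2*b + C3*b^2 + C4*b^3 + sqrt(3)*b^6/270


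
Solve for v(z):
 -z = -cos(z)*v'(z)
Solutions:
 v(z) = C1 + Integral(z/cos(z), z)


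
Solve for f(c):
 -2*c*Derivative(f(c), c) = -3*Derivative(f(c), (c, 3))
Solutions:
 f(c) = C1 + Integral(C2*airyai(2^(1/3)*3^(2/3)*c/3) + C3*airybi(2^(1/3)*3^(2/3)*c/3), c)


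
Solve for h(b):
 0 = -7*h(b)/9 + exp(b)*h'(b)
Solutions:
 h(b) = C1*exp(-7*exp(-b)/9)


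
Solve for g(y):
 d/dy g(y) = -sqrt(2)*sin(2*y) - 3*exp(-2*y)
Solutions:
 g(y) = C1 + sqrt(2)*cos(2*y)/2 + 3*exp(-2*y)/2


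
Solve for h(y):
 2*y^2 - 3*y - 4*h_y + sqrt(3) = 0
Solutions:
 h(y) = C1 + y^3/6 - 3*y^2/8 + sqrt(3)*y/4


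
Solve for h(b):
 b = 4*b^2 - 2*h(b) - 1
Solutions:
 h(b) = 2*b^2 - b/2 - 1/2


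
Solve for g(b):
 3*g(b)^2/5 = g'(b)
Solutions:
 g(b) = -5/(C1 + 3*b)


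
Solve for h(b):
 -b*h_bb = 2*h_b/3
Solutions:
 h(b) = C1 + C2*b^(1/3)


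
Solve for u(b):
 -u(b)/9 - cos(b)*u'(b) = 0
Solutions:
 u(b) = C1*(sin(b) - 1)^(1/18)/(sin(b) + 1)^(1/18)


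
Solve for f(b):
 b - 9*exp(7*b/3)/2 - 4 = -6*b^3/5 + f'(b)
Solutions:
 f(b) = C1 + 3*b^4/10 + b^2/2 - 4*b - 27*exp(7*b/3)/14


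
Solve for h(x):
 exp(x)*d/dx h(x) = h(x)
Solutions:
 h(x) = C1*exp(-exp(-x))


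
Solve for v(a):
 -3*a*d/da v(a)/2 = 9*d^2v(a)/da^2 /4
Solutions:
 v(a) = C1 + C2*erf(sqrt(3)*a/3)


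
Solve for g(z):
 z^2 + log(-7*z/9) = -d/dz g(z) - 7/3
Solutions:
 g(z) = C1 - z^3/3 - z*log(-z) + z*(-log(7) - 4/3 + 2*log(3))


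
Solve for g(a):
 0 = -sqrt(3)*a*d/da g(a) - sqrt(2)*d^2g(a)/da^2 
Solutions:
 g(a) = C1 + C2*erf(6^(1/4)*a/2)


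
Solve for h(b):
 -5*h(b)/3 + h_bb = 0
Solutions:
 h(b) = C1*exp(-sqrt(15)*b/3) + C2*exp(sqrt(15)*b/3)


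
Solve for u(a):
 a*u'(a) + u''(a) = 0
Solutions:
 u(a) = C1 + C2*erf(sqrt(2)*a/2)


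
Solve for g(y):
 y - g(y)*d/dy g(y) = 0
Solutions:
 g(y) = -sqrt(C1 + y^2)
 g(y) = sqrt(C1 + y^2)


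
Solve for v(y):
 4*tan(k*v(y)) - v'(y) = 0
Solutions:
 v(y) = Piecewise((-asin(exp(C1*k + 4*k*y))/k + pi/k, Ne(k, 0)), (nan, True))
 v(y) = Piecewise((asin(exp(C1*k + 4*k*y))/k, Ne(k, 0)), (nan, True))


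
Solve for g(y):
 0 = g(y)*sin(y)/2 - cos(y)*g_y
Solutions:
 g(y) = C1/sqrt(cos(y))


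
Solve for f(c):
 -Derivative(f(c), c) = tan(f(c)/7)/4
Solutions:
 f(c) = -7*asin(C1*exp(-c/28)) + 7*pi
 f(c) = 7*asin(C1*exp(-c/28))


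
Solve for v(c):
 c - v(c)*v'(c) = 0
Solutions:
 v(c) = -sqrt(C1 + c^2)
 v(c) = sqrt(C1 + c^2)


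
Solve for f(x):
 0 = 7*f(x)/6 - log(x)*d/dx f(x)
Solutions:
 f(x) = C1*exp(7*li(x)/6)


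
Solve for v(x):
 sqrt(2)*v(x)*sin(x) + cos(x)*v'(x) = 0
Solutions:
 v(x) = C1*cos(x)^(sqrt(2))


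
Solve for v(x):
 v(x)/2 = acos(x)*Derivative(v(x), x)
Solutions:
 v(x) = C1*exp(Integral(1/acos(x), x)/2)


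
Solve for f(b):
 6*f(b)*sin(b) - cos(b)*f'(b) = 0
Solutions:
 f(b) = C1/cos(b)^6


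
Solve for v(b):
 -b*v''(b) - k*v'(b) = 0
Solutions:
 v(b) = C1 + b^(1 - re(k))*(C2*sin(log(b)*Abs(im(k))) + C3*cos(log(b)*im(k)))


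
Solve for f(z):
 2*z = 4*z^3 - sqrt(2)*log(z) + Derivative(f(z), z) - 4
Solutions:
 f(z) = C1 - z^4 + z^2 + sqrt(2)*z*log(z) - sqrt(2)*z + 4*z


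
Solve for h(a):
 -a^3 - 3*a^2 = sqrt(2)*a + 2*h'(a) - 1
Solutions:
 h(a) = C1 - a^4/8 - a^3/2 - sqrt(2)*a^2/4 + a/2


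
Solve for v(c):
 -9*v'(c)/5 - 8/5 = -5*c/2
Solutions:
 v(c) = C1 + 25*c^2/36 - 8*c/9


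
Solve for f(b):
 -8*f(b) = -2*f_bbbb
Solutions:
 f(b) = C1*exp(-sqrt(2)*b) + C2*exp(sqrt(2)*b) + C3*sin(sqrt(2)*b) + C4*cos(sqrt(2)*b)


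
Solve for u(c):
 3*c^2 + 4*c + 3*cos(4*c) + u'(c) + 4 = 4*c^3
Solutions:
 u(c) = C1 + c^4 - c^3 - 2*c^2 - 4*c - 3*sin(4*c)/4


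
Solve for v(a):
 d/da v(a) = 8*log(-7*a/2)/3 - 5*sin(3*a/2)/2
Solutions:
 v(a) = C1 + 8*a*log(-a)/3 - 8*a/3 - 8*a*log(2)/3 + 8*a*log(7)/3 + 5*cos(3*a/2)/3


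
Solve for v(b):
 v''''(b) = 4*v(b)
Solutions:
 v(b) = C1*exp(-sqrt(2)*b) + C2*exp(sqrt(2)*b) + C3*sin(sqrt(2)*b) + C4*cos(sqrt(2)*b)


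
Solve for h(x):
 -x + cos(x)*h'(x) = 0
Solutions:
 h(x) = C1 + Integral(x/cos(x), x)


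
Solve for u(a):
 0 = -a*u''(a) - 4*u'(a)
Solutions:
 u(a) = C1 + C2/a^3


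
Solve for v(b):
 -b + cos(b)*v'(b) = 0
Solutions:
 v(b) = C1 + Integral(b/cos(b), b)


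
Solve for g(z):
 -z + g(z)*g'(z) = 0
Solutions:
 g(z) = -sqrt(C1 + z^2)
 g(z) = sqrt(C1 + z^2)


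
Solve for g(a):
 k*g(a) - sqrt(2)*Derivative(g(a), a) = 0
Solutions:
 g(a) = C1*exp(sqrt(2)*a*k/2)


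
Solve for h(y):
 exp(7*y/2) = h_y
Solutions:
 h(y) = C1 + 2*exp(7*y/2)/7


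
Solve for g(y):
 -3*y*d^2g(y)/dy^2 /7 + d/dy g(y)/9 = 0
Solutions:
 g(y) = C1 + C2*y^(34/27)


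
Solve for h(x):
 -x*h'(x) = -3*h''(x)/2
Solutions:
 h(x) = C1 + C2*erfi(sqrt(3)*x/3)


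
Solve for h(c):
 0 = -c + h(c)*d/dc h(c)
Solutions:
 h(c) = -sqrt(C1 + c^2)
 h(c) = sqrt(C1 + c^2)


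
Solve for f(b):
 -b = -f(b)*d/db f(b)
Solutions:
 f(b) = -sqrt(C1 + b^2)
 f(b) = sqrt(C1 + b^2)


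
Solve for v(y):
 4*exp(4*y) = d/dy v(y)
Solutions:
 v(y) = C1 + exp(4*y)


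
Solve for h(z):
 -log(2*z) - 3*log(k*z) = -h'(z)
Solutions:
 h(z) = C1 + z*(3*log(k) - 4 + log(2)) + 4*z*log(z)


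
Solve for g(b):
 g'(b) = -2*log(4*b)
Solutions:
 g(b) = C1 - 2*b*log(b) - b*log(16) + 2*b


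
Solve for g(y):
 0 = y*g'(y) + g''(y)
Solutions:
 g(y) = C1 + C2*erf(sqrt(2)*y/2)


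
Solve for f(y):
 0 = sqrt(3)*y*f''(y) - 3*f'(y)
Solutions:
 f(y) = C1 + C2*y^(1 + sqrt(3))


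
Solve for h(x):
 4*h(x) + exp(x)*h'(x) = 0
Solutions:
 h(x) = C1*exp(4*exp(-x))


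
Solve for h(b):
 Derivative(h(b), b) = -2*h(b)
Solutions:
 h(b) = C1*exp(-2*b)


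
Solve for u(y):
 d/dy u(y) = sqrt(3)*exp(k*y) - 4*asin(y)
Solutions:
 u(y) = C1 - 4*y*asin(y) - 4*sqrt(1 - y^2) + sqrt(3)*Piecewise((exp(k*y)/k, Ne(k, 0)), (y, True))


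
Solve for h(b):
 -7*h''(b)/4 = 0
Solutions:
 h(b) = C1 + C2*b


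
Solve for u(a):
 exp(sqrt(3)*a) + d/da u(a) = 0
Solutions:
 u(a) = C1 - sqrt(3)*exp(sqrt(3)*a)/3


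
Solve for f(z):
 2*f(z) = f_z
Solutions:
 f(z) = C1*exp(2*z)


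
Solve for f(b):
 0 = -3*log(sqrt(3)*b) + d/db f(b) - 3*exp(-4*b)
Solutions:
 f(b) = C1 + 3*b*log(b) + b*(-3 + 3*log(3)/2) - 3*exp(-4*b)/4


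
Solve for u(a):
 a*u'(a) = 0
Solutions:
 u(a) = C1


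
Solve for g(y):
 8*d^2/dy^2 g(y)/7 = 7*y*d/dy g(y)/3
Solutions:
 g(y) = C1 + C2*erfi(7*sqrt(3)*y/12)


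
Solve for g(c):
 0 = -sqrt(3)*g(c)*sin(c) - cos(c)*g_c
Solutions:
 g(c) = C1*cos(c)^(sqrt(3))


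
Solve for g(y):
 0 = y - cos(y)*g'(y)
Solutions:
 g(y) = C1 + Integral(y/cos(y), y)


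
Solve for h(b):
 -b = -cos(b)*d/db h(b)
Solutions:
 h(b) = C1 + Integral(b/cos(b), b)


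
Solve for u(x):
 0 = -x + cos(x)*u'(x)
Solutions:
 u(x) = C1 + Integral(x/cos(x), x)


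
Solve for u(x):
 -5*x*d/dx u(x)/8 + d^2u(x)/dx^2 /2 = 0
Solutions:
 u(x) = C1 + C2*erfi(sqrt(10)*x/4)


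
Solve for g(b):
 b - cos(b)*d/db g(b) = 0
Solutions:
 g(b) = C1 + Integral(b/cos(b), b)


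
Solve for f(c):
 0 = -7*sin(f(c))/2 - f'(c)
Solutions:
 f(c) = -acos((-C1 - exp(7*c))/(C1 - exp(7*c))) + 2*pi
 f(c) = acos((-C1 - exp(7*c))/(C1 - exp(7*c)))


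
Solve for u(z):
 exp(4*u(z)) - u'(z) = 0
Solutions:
 u(z) = log(-(-1/(C1 + 4*z))^(1/4))
 u(z) = log(-1/(C1 + 4*z))/4
 u(z) = log(-I*(-1/(C1 + 4*z))^(1/4))
 u(z) = log(I*(-1/(C1 + 4*z))^(1/4))


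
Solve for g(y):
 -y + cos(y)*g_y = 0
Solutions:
 g(y) = C1 + Integral(y/cos(y), y)


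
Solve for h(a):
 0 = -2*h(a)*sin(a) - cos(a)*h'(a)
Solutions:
 h(a) = C1*cos(a)^2


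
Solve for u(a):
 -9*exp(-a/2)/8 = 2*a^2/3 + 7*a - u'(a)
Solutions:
 u(a) = C1 + 2*a^3/9 + 7*a^2/2 - 9*exp(-a/2)/4


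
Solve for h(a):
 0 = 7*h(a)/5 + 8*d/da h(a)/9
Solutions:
 h(a) = C1*exp(-63*a/40)


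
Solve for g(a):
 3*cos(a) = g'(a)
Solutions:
 g(a) = C1 + 3*sin(a)


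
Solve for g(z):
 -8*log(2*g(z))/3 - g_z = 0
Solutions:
 3*Integral(1/(log(_y) + log(2)), (_y, g(z)))/8 = C1 - z


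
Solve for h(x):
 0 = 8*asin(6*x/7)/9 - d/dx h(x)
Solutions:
 h(x) = C1 + 8*x*asin(6*x/7)/9 + 4*sqrt(49 - 36*x^2)/27


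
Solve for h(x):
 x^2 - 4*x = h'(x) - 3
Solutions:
 h(x) = C1 + x^3/3 - 2*x^2 + 3*x


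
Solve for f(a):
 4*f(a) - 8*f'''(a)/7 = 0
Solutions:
 f(a) = C3*exp(2^(2/3)*7^(1/3)*a/2) + (C1*sin(2^(2/3)*sqrt(3)*7^(1/3)*a/4) + C2*cos(2^(2/3)*sqrt(3)*7^(1/3)*a/4))*exp(-2^(2/3)*7^(1/3)*a/4)


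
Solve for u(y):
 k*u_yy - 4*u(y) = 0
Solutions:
 u(y) = C1*exp(-2*y*sqrt(1/k)) + C2*exp(2*y*sqrt(1/k))


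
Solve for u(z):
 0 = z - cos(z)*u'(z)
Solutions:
 u(z) = C1 + Integral(z/cos(z), z)


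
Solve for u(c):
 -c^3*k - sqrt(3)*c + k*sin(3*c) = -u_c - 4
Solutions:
 u(c) = C1 + c^4*k/4 + sqrt(3)*c^2/2 - 4*c + k*cos(3*c)/3


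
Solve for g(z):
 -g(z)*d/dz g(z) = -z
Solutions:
 g(z) = -sqrt(C1 + z^2)
 g(z) = sqrt(C1 + z^2)


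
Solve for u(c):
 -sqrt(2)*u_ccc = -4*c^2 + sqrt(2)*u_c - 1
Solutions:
 u(c) = C1 + C2*sin(c) + C3*cos(c) + 2*sqrt(2)*c^3/3 - 7*sqrt(2)*c/2


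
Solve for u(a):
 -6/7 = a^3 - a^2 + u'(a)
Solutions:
 u(a) = C1 - a^4/4 + a^3/3 - 6*a/7


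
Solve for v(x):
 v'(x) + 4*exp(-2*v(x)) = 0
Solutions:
 v(x) = log(-sqrt(C1 - 8*x))
 v(x) = log(C1 - 8*x)/2


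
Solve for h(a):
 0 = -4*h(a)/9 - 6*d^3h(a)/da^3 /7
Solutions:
 h(a) = C3*exp(-14^(1/3)*a/3) + (C1*sin(14^(1/3)*sqrt(3)*a/6) + C2*cos(14^(1/3)*sqrt(3)*a/6))*exp(14^(1/3)*a/6)


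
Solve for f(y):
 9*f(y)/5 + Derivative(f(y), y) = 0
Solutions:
 f(y) = C1*exp(-9*y/5)


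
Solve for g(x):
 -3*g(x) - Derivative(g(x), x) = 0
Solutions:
 g(x) = C1*exp(-3*x)


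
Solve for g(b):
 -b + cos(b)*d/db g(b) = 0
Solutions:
 g(b) = C1 + Integral(b/cos(b), b)


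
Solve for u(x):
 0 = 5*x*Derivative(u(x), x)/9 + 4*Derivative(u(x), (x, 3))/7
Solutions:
 u(x) = C1 + Integral(C2*airyai(-210^(1/3)*x/6) + C3*airybi(-210^(1/3)*x/6), x)


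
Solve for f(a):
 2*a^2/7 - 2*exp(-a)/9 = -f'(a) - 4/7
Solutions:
 f(a) = C1 - 2*a^3/21 - 4*a/7 - 2*exp(-a)/9


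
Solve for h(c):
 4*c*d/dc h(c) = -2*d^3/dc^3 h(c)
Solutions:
 h(c) = C1 + Integral(C2*airyai(-2^(1/3)*c) + C3*airybi(-2^(1/3)*c), c)


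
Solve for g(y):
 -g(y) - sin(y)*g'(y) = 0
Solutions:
 g(y) = C1*sqrt(cos(y) + 1)/sqrt(cos(y) - 1)


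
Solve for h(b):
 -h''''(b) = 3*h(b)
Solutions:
 h(b) = (C1*sin(sqrt(2)*3^(1/4)*b/2) + C2*cos(sqrt(2)*3^(1/4)*b/2))*exp(-sqrt(2)*3^(1/4)*b/2) + (C3*sin(sqrt(2)*3^(1/4)*b/2) + C4*cos(sqrt(2)*3^(1/4)*b/2))*exp(sqrt(2)*3^(1/4)*b/2)


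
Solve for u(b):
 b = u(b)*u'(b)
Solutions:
 u(b) = -sqrt(C1 + b^2)
 u(b) = sqrt(C1 + b^2)


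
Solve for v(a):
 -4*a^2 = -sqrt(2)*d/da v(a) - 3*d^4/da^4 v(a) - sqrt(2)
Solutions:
 v(a) = C1 + C4*exp(-2^(1/6)*3^(2/3)*a/3) + 2*sqrt(2)*a^3/3 - a + (C2*sin(6^(1/6)*a/2) + C3*cos(6^(1/6)*a/2))*exp(2^(1/6)*3^(2/3)*a/6)


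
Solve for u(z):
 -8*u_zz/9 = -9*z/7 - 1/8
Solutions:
 u(z) = C1 + C2*z + 27*z^3/112 + 9*z^2/128


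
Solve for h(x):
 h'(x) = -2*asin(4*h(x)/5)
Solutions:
 Integral(1/asin(4*_y/5), (_y, h(x))) = C1 - 2*x


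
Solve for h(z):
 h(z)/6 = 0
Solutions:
 h(z) = 0


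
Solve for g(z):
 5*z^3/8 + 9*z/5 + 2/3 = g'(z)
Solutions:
 g(z) = C1 + 5*z^4/32 + 9*z^2/10 + 2*z/3


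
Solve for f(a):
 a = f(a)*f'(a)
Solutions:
 f(a) = -sqrt(C1 + a^2)
 f(a) = sqrt(C1 + a^2)


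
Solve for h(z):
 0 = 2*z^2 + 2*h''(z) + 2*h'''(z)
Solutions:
 h(z) = C1 + C2*z + C3*exp(-z) - z^4/12 + z^3/3 - z^2


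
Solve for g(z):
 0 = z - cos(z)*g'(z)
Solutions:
 g(z) = C1 + Integral(z/cos(z), z)


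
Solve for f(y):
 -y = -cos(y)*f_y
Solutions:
 f(y) = C1 + Integral(y/cos(y), y)


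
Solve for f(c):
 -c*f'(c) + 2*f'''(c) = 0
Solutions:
 f(c) = C1 + Integral(C2*airyai(2^(2/3)*c/2) + C3*airybi(2^(2/3)*c/2), c)


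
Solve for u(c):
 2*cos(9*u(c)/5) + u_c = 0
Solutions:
 2*c - 5*log(sin(9*u(c)/5) - 1)/18 + 5*log(sin(9*u(c)/5) + 1)/18 = C1


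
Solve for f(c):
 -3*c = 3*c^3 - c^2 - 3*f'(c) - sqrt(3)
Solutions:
 f(c) = C1 + c^4/4 - c^3/9 + c^2/2 - sqrt(3)*c/3


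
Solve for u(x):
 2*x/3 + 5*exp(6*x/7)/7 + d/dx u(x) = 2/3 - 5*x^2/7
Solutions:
 u(x) = C1 - 5*x^3/21 - x^2/3 + 2*x/3 - 5*exp(6*x/7)/6


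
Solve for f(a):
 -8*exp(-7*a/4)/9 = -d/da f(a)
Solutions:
 f(a) = C1 - 32*exp(-7*a/4)/63


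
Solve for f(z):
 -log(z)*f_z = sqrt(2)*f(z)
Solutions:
 f(z) = C1*exp(-sqrt(2)*li(z))


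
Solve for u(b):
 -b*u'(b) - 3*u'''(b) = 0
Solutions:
 u(b) = C1 + Integral(C2*airyai(-3^(2/3)*b/3) + C3*airybi(-3^(2/3)*b/3), b)


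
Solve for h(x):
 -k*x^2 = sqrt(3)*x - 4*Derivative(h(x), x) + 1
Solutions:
 h(x) = C1 + k*x^3/12 + sqrt(3)*x^2/8 + x/4


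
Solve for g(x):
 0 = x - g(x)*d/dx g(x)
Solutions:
 g(x) = -sqrt(C1 + x^2)
 g(x) = sqrt(C1 + x^2)


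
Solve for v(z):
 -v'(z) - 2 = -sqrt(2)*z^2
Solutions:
 v(z) = C1 + sqrt(2)*z^3/3 - 2*z


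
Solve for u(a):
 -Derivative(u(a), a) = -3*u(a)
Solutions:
 u(a) = C1*exp(3*a)


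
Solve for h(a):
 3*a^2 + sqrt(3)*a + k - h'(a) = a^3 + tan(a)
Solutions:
 h(a) = C1 - a^4/4 + a^3 + sqrt(3)*a^2/2 + a*k + log(cos(a))


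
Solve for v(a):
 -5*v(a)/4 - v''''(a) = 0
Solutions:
 v(a) = (C1*sin(5^(1/4)*a/2) + C2*cos(5^(1/4)*a/2))*exp(-5^(1/4)*a/2) + (C3*sin(5^(1/4)*a/2) + C4*cos(5^(1/4)*a/2))*exp(5^(1/4)*a/2)


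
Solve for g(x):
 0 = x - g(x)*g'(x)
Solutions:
 g(x) = -sqrt(C1 + x^2)
 g(x) = sqrt(C1 + x^2)


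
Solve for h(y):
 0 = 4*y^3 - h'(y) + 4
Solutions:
 h(y) = C1 + y^4 + 4*y


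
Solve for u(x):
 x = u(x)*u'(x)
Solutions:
 u(x) = -sqrt(C1 + x^2)
 u(x) = sqrt(C1 + x^2)


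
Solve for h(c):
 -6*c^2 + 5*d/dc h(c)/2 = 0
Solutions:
 h(c) = C1 + 4*c^3/5


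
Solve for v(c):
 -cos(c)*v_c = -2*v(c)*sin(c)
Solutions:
 v(c) = C1/cos(c)^2


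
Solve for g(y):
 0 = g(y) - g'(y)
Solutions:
 g(y) = C1*exp(y)


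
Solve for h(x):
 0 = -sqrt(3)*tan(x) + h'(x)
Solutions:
 h(x) = C1 - sqrt(3)*log(cos(x))


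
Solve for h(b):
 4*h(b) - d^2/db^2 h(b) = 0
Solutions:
 h(b) = C1*exp(-2*b) + C2*exp(2*b)


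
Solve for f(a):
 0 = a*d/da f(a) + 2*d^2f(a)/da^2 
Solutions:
 f(a) = C1 + C2*erf(a/2)


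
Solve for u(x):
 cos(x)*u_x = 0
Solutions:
 u(x) = C1


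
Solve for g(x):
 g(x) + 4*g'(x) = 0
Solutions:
 g(x) = C1*exp(-x/4)


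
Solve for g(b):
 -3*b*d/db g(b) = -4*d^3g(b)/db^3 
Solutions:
 g(b) = C1 + Integral(C2*airyai(6^(1/3)*b/2) + C3*airybi(6^(1/3)*b/2), b)


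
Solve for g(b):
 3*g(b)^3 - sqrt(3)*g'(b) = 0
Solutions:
 g(b) = -sqrt(2)*sqrt(-1/(C1 + sqrt(3)*b))/2
 g(b) = sqrt(2)*sqrt(-1/(C1 + sqrt(3)*b))/2


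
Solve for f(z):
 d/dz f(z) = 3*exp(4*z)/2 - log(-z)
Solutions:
 f(z) = C1 - z*log(-z) + z + 3*exp(4*z)/8


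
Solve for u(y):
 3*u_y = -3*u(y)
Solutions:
 u(y) = C1*exp(-y)


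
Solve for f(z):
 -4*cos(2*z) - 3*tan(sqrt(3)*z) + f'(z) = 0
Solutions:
 f(z) = C1 - sqrt(3)*log(cos(sqrt(3)*z)) + 2*sin(2*z)


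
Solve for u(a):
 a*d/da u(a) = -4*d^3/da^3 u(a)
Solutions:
 u(a) = C1 + Integral(C2*airyai(-2^(1/3)*a/2) + C3*airybi(-2^(1/3)*a/2), a)


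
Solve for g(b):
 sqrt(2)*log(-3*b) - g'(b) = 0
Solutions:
 g(b) = C1 + sqrt(2)*b*log(-b) + sqrt(2)*b*(-1 + log(3))


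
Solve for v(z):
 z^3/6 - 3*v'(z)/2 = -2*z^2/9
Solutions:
 v(z) = C1 + z^4/36 + 4*z^3/81


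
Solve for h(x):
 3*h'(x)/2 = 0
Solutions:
 h(x) = C1


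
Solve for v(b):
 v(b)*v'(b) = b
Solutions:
 v(b) = -sqrt(C1 + b^2)
 v(b) = sqrt(C1 + b^2)


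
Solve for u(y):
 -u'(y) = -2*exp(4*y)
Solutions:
 u(y) = C1 + exp(4*y)/2


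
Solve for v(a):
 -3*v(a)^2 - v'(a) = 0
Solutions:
 v(a) = 1/(C1 + 3*a)


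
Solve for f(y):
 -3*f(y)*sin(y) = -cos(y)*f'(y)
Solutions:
 f(y) = C1/cos(y)^3


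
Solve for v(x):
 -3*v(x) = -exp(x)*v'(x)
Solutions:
 v(x) = C1*exp(-3*exp(-x))


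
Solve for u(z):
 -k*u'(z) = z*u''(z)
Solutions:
 u(z) = C1 + z^(1 - re(k))*(C2*sin(log(z)*Abs(im(k))) + C3*cos(log(z)*im(k)))


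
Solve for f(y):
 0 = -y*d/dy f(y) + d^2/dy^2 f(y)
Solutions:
 f(y) = C1 + C2*erfi(sqrt(2)*y/2)


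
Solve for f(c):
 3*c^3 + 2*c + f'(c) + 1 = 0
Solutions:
 f(c) = C1 - 3*c^4/4 - c^2 - c


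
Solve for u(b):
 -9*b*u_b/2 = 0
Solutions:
 u(b) = C1


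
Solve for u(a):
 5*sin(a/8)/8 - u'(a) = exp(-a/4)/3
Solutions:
 u(a) = C1 - 5*cos(a/8) + 4*exp(-a/4)/3


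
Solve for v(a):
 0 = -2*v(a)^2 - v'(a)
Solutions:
 v(a) = 1/(C1 + 2*a)


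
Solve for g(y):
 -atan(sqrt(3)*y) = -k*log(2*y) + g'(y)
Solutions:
 g(y) = C1 + k*y*(log(y) - 1) + k*y*log(2) - y*atan(sqrt(3)*y) + sqrt(3)*log(3*y^2 + 1)/6


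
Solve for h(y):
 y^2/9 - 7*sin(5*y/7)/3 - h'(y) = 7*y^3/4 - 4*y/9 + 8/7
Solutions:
 h(y) = C1 - 7*y^4/16 + y^3/27 + 2*y^2/9 - 8*y/7 + 49*cos(5*y/7)/15


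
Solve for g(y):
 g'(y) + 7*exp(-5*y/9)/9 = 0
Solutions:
 g(y) = C1 + 7*exp(-5*y/9)/5


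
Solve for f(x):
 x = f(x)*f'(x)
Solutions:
 f(x) = -sqrt(C1 + x^2)
 f(x) = sqrt(C1 + x^2)


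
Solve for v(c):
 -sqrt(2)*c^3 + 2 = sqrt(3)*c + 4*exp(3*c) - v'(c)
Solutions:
 v(c) = C1 + sqrt(2)*c^4/4 + sqrt(3)*c^2/2 - 2*c + 4*exp(3*c)/3


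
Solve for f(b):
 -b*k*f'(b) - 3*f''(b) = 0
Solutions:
 f(b) = Piecewise((-sqrt(6)*sqrt(pi)*C1*erf(sqrt(6)*b*sqrt(k)/6)/(2*sqrt(k)) - C2, (k > 0) | (k < 0)), (-C1*b - C2, True))


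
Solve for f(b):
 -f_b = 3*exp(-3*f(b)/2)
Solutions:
 f(b) = 2*log(C1 - 9*b/2)/3
 f(b) = 2*log(2^(2/3)*(-3^(1/3) - 3^(5/6)*I)*(C1 - 3*b)^(1/3)/4)
 f(b) = 2*log(2^(2/3)*(-3^(1/3) + 3^(5/6)*I)*(C1 - 3*b)^(1/3)/4)


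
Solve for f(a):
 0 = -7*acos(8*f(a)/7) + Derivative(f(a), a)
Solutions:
 Integral(1/acos(8*_y/7), (_y, f(a))) = C1 + 7*a


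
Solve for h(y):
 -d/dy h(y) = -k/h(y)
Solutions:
 h(y) = -sqrt(C1 + 2*k*y)
 h(y) = sqrt(C1 + 2*k*y)


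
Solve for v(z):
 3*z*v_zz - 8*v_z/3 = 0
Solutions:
 v(z) = C1 + C2*z^(17/9)


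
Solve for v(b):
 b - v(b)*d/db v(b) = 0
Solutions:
 v(b) = -sqrt(C1 + b^2)
 v(b) = sqrt(C1 + b^2)


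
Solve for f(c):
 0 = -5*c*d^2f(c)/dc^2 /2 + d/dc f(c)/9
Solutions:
 f(c) = C1 + C2*c^(47/45)


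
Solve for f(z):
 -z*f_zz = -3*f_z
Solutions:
 f(z) = C1 + C2*z^4


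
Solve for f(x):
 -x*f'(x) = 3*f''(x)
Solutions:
 f(x) = C1 + C2*erf(sqrt(6)*x/6)


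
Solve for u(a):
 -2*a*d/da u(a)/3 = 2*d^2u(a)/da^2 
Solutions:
 u(a) = C1 + C2*erf(sqrt(6)*a/6)


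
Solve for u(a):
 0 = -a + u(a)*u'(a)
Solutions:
 u(a) = -sqrt(C1 + a^2)
 u(a) = sqrt(C1 + a^2)


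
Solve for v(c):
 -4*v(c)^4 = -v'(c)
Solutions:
 v(c) = (-1/(C1 + 12*c))^(1/3)
 v(c) = (-1/(C1 + 4*c))^(1/3)*(-3^(2/3) - 3*3^(1/6)*I)/6
 v(c) = (-1/(C1 + 4*c))^(1/3)*(-3^(2/3) + 3*3^(1/6)*I)/6


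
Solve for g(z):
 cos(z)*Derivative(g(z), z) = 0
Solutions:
 g(z) = C1


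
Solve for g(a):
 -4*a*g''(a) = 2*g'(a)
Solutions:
 g(a) = C1 + C2*sqrt(a)


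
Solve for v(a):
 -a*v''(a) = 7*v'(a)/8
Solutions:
 v(a) = C1 + C2*a^(1/8)


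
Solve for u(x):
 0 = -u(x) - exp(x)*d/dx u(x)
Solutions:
 u(x) = C1*exp(exp(-x))


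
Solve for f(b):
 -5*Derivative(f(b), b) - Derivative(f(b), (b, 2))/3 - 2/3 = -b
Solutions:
 f(b) = C1 + C2*exp(-15*b) + b^2/10 - 11*b/75


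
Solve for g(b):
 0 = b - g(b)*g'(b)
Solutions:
 g(b) = -sqrt(C1 + b^2)
 g(b) = sqrt(C1 + b^2)


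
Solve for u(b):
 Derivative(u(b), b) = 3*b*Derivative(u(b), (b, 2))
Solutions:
 u(b) = C1 + C2*b^(4/3)


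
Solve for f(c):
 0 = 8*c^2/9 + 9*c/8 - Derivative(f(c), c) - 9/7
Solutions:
 f(c) = C1 + 8*c^3/27 + 9*c^2/16 - 9*c/7


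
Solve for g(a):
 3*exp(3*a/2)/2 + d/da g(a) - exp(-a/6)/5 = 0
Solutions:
 g(a) = C1 - exp(a)^(3/2) - 6*exp(-a/6)/5


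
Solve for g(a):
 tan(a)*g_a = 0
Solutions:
 g(a) = C1
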